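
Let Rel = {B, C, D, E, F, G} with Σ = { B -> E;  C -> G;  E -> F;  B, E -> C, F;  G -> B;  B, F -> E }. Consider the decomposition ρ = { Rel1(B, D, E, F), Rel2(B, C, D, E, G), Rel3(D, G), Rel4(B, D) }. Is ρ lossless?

Yes

Chase test. Columns are B, C, D, E, F, G; row i has aⱼ where attribute j ∈ Reli, else bᵢⱼ.
Initial tableau (one row per fragment):
  row 1: a1 b12 a3 a4 a5 b16
  row 2: a1 a2 a3 a4 b25 a6
  row 3: b31 b32 a3 b34 b35 a6
  row 4: a1 b42 a3 b44 b45 b46
Rows 1 and 4 agree on B; apply B→E and equate their E entries.
Rows 1 and 2 agree on E; apply E→F and equate their F entries.
Rows 1 and 4 agree on E; apply E→F and equate their F entries.
Rows 1 and 2 agree on B, E; apply B, E→C, F and equate their C, F entries.
Rows 1 and 4 agree on B, E; apply B, E→C, F and equate their C, F entries.
Rows 2 and 3 agree on G; apply G→B and equate their B entries.
Rows 1 and 3 agree on B; apply B→E and equate their E entries.
Rows 1 and 2 agree on C; apply C→G and equate their G entries.
Rows 1 and 4 agree on C; apply C→G and equate their G entries.
Rows 1 and 3 agree on E; apply E→F and equate their F entries.
Rows 1 and 3 agree on B, E; apply B, E→C, F and equate their C, F entries.
Row 1 is now all distinguished symbols — the join is lossless.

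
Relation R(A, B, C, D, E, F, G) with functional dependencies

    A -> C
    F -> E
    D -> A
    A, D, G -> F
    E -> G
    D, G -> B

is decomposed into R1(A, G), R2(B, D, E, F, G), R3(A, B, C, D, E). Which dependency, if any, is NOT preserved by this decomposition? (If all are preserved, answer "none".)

A → C lies within R3.
F → E lies within R2.
D → A lies within R3.
A, D, G → F: restricted closure across fragments reaches F.
E → G lies within R2.
D, G → B lies within R2.
Every dependency is enforceable on the fragments, so the decomposition is dependency-preserving.

none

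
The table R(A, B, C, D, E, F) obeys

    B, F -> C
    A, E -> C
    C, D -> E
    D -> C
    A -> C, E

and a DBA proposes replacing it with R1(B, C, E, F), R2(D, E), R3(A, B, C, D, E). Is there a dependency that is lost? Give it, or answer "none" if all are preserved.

B, F → C lies within R1.
A, E → C lies within R3.
C, D → E lies within R3.
D → C lies within R3.
A → C, E lies within R3.
Every dependency is enforceable on the fragments, so the decomposition is dependency-preserving.

none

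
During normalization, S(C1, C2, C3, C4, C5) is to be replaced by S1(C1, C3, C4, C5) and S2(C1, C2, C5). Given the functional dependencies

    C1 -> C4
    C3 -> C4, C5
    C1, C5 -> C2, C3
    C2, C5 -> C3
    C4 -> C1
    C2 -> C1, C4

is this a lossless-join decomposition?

Common attributes: S1 ∩ S2 = {C1, C5}.
Closure of {C1, C5}: C1 → C4 applies, adding C4; C1, C5 → C2, C3 applies, adding C2, C3. So (C1, C5)⁺ = {C1, C2, C3, C4, C5}.
This closure contains every attribute of S1, so S1 ∩ S2 → S1. The join is lossless.

Yes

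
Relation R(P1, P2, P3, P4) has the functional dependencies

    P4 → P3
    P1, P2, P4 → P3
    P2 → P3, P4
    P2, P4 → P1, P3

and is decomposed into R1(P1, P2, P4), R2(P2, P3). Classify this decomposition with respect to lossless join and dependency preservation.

Lossless test: (P2)⁺ = {P1, P2, P3, P4}, which contains all of one fragment — lossless.
Dependency preservation: the restricted closure of {P4} across the fragments never reaches {P3}, so P4 → P3 cannot be enforced without a join — not preserved.

lossless but not dependency-preserving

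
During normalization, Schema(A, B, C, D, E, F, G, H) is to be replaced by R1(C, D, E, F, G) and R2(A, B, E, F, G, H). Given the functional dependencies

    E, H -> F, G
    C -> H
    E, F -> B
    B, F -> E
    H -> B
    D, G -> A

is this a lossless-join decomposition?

Common attributes: R1 ∩ R2 = {E, F, G}.
Closure of {E, F, G}: E, F → B applies, adding B. So (E, F, G)⁺ = {B, E, F, G}.
The closure contains neither all of R1 = {C, D, E, F, G} nor all of R2 = {A, B, E, F, G, H}, so the common attributes are not a superkey of either fragment. The join is lossy.

No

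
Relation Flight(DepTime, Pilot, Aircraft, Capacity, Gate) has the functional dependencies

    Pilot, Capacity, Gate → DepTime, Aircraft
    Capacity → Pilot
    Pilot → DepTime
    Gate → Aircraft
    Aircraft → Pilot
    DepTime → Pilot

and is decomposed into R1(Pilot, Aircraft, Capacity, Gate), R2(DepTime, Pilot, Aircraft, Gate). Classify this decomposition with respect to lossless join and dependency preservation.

lossless and dependency-preserving

Lossless test: (Pilot, Aircraft, Gate)⁺ = {DepTime, Pilot, Aircraft, Gate}, which contains all of one fragment — lossless.
Dependency preservation: Pilot, Capacity, Gate → DepTime, Aircraft is not contained in any single fragment, but the restricted closure of its left-hand side across the fragments still reaches the right-hand side; the remaining FDs each lie inside some fragment. All dependencies are preserved.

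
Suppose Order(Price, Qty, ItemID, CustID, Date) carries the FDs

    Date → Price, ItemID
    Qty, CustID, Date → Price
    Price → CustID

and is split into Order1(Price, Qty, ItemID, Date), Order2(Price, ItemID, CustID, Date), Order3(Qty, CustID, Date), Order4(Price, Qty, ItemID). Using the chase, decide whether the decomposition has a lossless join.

Chase test. Columns are Price, Qty, ItemID, CustID, Date; row i has aⱼ where attribute j ∈ Orderi, else bᵢⱼ.
Initial tableau (one row per fragment):
  row 1: a1 a2 a3 b14 a5
  row 2: a1 b22 a3 a4 a5
  row 3: b31 a2 b33 a4 a5
  row 4: a1 a2 a3 b44 b45
Rows 1 and 3 agree on Date; apply Date→Price, ItemID and equate their Price, ItemID entries.
Rows 1 and 2 agree on Price; apply Price→CustID and equate their CustID entries.
Rows 1 and 4 agree on Price; apply Price→CustID and equate their CustID entries.
Row 1 is now all distinguished symbols — the join is lossless.

Yes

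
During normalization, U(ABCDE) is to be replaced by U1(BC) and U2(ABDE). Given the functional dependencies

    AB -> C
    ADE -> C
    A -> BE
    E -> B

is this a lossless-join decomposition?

No

Common attributes: U1 ∩ U2 = {B}.
No dependency enlarges {B}, so (B)⁺ = {B}.
The closure contains neither all of U1 = {BC} nor all of U2 = {ABDE}, so the common attributes are not a superkey of either fragment. The join is lossy.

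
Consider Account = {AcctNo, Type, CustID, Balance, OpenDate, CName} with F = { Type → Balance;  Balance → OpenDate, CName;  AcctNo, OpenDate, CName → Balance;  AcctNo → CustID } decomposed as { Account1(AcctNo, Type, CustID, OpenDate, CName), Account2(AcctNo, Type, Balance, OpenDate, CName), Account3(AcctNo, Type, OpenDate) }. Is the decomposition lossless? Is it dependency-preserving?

lossless and dependency-preserving

Lossless test (chase): Rows 1 and 2 agree on Type; apply Type→Balance and equate their Balance entries. Rows 1 and 3 agree on Type; apply Type→Balance and equate their Balance entries. Rows 1 and 3 agree on Balance; apply Balance→OpenDate, CName and equate their OpenDate, CName entries. Rows 1 and 2 agree on AcctNo; apply AcctNo→CustID and equate their CustID entries. Rows 1 and 3 agree on AcctNo; apply AcctNo→CustID and equate their CustID entries. Row 1 is now all distinguished symbols — the join is lossless.
Dependency preservation: every FD's attributes lie within a single fragment, so each can be enforced locally — preserved.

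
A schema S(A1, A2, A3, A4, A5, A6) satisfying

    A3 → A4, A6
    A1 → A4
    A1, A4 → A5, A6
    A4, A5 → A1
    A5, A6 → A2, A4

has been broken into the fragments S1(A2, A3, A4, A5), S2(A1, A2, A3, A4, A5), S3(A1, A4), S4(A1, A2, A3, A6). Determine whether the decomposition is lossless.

Chase test. Columns are A1, A2, A3, A4, A5, A6; row i has aⱼ where attribute j ∈ Si, else bᵢⱼ.
Initial tableau (one row per fragment):
  row 1: b11 a2 a3 a4 a5 b16
  row 2: a1 a2 a3 a4 a5 b26
  row 3: a1 b32 b33 a4 b35 b36
  row 4: a1 a2 a3 b44 b45 a6
Rows 1 and 2 agree on A3; apply A3→A4, A6 and equate their A4, A6 entries.
Rows 1 and 4 agree on A3; apply A3→A4, A6 and equate their A4, A6 entries.
Rows 2 and 3 agree on A1, A4; apply A1, A4→A5, A6 and equate their A5, A6 entries.
Rows 2 and 4 agree on A1, A4; apply A1, A4→A5, A6 and equate their A5, A6 entries.
Rows 1 and 2 agree on A4, A5; apply A4, A5→A1 and equate their A1 entries.
Rows 1 and 3 agree on A5, A6; apply A5, A6→A2, A4 and equate their A2, A4 entries.
Row 1 is now all distinguished symbols — the join is lossless.

Yes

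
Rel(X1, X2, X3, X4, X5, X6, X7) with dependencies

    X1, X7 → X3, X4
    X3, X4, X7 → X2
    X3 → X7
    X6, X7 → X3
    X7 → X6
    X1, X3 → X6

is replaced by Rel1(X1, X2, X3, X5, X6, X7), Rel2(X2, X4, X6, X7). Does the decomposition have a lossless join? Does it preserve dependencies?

Lossless test: (X2, X6, X7)⁺ = {X2, X3, X6, X7}, which is a superkey of neither fragment — lossy.
Dependency preservation: the restricted closure of {X1, X7} across the fragments never reaches {X3, X4}, so X1, X7 → X3, X4 cannot be enforced without a join — not preserved.

lossy and not dependency-preserving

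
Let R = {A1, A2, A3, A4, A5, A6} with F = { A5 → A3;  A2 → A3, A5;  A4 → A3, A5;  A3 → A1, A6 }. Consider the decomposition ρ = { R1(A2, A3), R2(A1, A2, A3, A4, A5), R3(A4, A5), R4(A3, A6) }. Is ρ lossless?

Yes

Chase test. Columns are A1, A2, A3, A4, A5, A6; row i has aⱼ where attribute j ∈ Ri, else bᵢⱼ.
Initial tableau (one row per fragment):
  row 1: b11 a2 a3 b14 b15 b16
  row 2: a1 a2 a3 a4 a5 b26
  row 3: b31 b32 b33 a4 a5 b36
  row 4: b41 b42 a3 b44 b45 a6
Rows 2 and 3 agree on A5; apply A5→A3 and equate their A3 entries.
Rows 1 and 2 agree on A2; apply A2→A3, A5 and equate their A3, A5 entries.
Rows 1 and 2 agree on A3; apply A3→A1, A6 and equate their A1, A6 entries.
Rows 1 and 3 agree on A3; apply A3→A1, A6 and equate their A1, A6 entries.
Rows 1 and 4 agree on A3; apply A3→A1, A6 and equate their A1, A6 entries.
Row 2 is now all distinguished symbols — the join is lossless.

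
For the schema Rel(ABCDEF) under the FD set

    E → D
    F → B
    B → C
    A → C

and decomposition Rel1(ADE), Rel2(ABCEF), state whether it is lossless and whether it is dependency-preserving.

Lossless test: (AE)⁺ = {ACDE}, which contains all of one fragment — lossless.
Dependency preservation: every FD's attributes lie within a single fragment, so each can be enforced locally — preserved.

lossless and dependency-preserving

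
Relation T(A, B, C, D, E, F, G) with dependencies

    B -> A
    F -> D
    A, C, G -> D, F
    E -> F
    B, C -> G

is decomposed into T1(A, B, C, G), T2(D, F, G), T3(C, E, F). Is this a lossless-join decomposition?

Chase test. Columns are A, B, C, D, E, F, G; row i has aⱼ where attribute j ∈ Ti, else bᵢⱼ.
Initial tableau (one row per fragment):
  row 1: a1 a2 a3 b14 b15 b16 a7
  row 2: b21 b22 b23 a4 b25 a6 a7
  row 3: b31 b32 a3 b34 a5 a6 b37
Rows 2 and 3 agree on F; apply F→D and equate their D entries.
No row becomes fully distinguished — the join is lossy.

No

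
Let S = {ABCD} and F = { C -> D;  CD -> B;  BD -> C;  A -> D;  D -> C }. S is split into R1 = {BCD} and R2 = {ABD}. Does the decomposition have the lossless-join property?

Common attributes: R1 ∩ R2 = {BD}.
Closure of {BD}: BD → C applies, adding C. So (BD)⁺ = {BCD}.
This closure contains every attribute of R1, so R1 ∩ R2 → R1. The join is lossless.

Yes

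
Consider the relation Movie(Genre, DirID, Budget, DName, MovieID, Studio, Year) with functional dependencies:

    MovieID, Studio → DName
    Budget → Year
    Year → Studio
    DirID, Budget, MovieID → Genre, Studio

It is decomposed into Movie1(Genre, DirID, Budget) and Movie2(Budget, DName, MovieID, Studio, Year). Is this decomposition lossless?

No

Common attributes: Movie1 ∩ Movie2 = {Budget}.
Closure of {Budget}: Budget → Year applies, adding Year; Year → Studio applies, adding Studio. So (Budget)⁺ = {Budget, Studio, Year}.
The closure contains neither all of Movie1 = {Genre, DirID, Budget} nor all of Movie2 = {Budget, DName, MovieID, Studio, Year}, so the common attributes are not a superkey of either fragment. The join is lossy.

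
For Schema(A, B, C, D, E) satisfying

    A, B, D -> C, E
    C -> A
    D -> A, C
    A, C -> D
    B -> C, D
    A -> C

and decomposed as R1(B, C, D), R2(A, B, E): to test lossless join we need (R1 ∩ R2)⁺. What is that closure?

A, B, C, D, E

R1 ∩ R2 = {B}.
B → C, D applies, adding C, D
C → A applies, adding A
A, B, D → C, E applies, adding E
Closure: {A, B, C, D, E}.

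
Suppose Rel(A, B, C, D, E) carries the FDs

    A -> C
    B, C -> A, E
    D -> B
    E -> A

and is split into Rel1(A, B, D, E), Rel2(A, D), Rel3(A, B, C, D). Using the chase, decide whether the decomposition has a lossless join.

Chase test. Columns are A, B, C, D, E; row i has aⱼ where attribute j ∈ Reli, else bᵢⱼ.
Initial tableau (one row per fragment):
  row 1: a1 a2 b13 a4 a5
  row 2: a1 b22 b23 a4 b25
  row 3: a1 a2 a3 a4 b35
Rows 1 and 2 agree on A; apply A→C and equate their C entries.
Rows 1 and 3 agree on A; apply A→C and equate their C entries.
Rows 1 and 3 agree on B, C; apply B, C→A, E and equate their A, E entries.
Rows 1 and 2 agree on D; apply D→B and equate their B entries.
Rows 1 and 2 agree on B, C; apply B, C→A, E and equate their A, E entries.
Row 1 is now all distinguished symbols — the join is lossless.

Yes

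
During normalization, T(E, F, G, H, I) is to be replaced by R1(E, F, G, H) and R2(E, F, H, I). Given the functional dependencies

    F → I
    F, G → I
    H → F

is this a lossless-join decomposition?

Yes

Common attributes: R1 ∩ R2 = {E, F, H}.
Closure of {E, F, H}: F → I applies, adding I. So (E, F, H)⁺ = {E, F, H, I}.
This closure contains every attribute of R2, so R1 ∩ R2 → R2. The join is lossless.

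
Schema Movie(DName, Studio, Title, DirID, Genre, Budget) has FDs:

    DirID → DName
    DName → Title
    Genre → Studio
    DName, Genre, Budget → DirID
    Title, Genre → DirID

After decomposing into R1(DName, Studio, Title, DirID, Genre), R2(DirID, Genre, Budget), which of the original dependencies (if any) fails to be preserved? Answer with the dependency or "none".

DirID → DName lies within R1.
DName → Title lies within R1.
Genre → Studio lies within R1.
DName, Genre, Budget → DirID: restricted closure across fragments reaches DirID.
Title, Genre → DirID lies within R1.
Every dependency is enforceable on the fragments, so the decomposition is dependency-preserving.

none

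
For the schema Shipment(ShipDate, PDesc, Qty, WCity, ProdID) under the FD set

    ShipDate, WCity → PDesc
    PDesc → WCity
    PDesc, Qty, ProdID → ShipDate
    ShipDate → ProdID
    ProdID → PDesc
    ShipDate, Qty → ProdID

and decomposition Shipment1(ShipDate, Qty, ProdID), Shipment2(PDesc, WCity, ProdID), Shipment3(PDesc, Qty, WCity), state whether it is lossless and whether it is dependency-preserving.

lossless and dependency-preserving

Lossless test (chase): Rows 1 and 2 agree on ProdID; apply ProdID→PDesc and equate their PDesc entries. Rows 1 and 2 agree on PDesc; apply PDesc→WCity and equate their WCity entries. Row 1 is now all distinguished symbols — the join is lossless.
Dependency preservation: ShipDate, WCity → PDesc; PDesc, Qty, ProdID → ShipDate are not contained in any single fragment, but the restricted closure of each left-hand side across the fragments still reaches the right-hand side; the remaining FDs each lie inside some fragment. All dependencies are preserved.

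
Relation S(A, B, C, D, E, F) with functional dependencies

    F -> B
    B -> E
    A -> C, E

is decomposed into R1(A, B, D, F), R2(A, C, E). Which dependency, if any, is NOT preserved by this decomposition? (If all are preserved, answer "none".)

B -> E

Check B → E: no single fragment contains all of {B, E}, and the restricted closure of {B} across the fragments never reaches {E}.
F → B is preserved.
A → C, E is preserved.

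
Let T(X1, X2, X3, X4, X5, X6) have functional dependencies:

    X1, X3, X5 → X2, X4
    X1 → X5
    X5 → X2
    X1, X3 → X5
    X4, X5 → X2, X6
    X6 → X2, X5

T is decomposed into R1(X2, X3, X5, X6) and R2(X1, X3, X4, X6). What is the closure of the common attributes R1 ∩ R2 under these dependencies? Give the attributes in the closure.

X2, X3, X5, X6

R1 ∩ R2 = {X3, X6}.
X6 → X2, X5 applies, adding X2, X5
Closure: {X2, X3, X5, X6}.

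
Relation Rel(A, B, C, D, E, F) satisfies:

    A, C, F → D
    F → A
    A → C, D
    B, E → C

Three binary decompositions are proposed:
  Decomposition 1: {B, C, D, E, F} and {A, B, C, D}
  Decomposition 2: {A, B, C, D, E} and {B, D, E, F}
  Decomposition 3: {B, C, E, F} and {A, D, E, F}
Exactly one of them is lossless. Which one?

Decomposition 1: common = {B, C, D}, closure = {B, C, D} → lossy.
Decomposition 2: common = {B, D, E}, closure = {B, C, D, E} → lossy.
Decomposition 3: common = {E, F}, closure = {A, C, D, E, F} → lossless.

Decomposition 3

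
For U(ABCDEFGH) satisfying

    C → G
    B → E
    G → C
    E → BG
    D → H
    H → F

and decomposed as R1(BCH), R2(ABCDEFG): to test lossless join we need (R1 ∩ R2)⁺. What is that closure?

R1 ∩ R2 = {BC}.
C → G applies, adding G
B → E applies, adding E
Closure: {BCEG}.

BCEG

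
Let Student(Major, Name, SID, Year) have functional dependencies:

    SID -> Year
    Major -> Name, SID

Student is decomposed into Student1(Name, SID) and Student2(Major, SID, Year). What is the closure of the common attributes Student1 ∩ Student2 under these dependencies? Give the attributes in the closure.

SID, Year

Student1 ∩ Student2 = {SID}.
SID → Year applies, adding Year
Closure: {SID, Year}.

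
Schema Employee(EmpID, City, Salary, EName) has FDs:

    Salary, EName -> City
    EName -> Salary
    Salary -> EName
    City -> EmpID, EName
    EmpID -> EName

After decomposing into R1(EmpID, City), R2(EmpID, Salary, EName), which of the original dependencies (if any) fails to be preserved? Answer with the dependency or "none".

Salary, EName → City: restricted closure across fragments reaches City.
EName → Salary lies within R2.
Salary → EName lies within R2.
City → EmpID, EName: restricted closure across fragments reaches EmpID, EName.
EmpID → EName lies within R2.
Every dependency is enforceable on the fragments, so the decomposition is dependency-preserving.

none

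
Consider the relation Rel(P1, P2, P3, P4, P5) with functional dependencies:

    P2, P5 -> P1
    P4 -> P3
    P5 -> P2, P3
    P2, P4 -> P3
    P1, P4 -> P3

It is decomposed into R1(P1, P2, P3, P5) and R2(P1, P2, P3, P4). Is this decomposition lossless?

No

Common attributes: R1 ∩ R2 = {P1, P2, P3}.
No dependency enlarges {P1, P2, P3}, so (P1, P2, P3)⁺ = {P1, P2, P3}.
The closure contains neither all of R1 = {P1, P2, P3, P5} nor all of R2 = {P1, P2, P3, P4}, so the common attributes are not a superkey of either fragment. The join is lossy.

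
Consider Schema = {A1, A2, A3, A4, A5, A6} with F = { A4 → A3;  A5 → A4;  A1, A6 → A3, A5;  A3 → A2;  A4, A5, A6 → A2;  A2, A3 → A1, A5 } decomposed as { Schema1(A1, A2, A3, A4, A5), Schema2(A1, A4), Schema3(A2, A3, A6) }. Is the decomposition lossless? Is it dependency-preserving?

Lossless test (chase): Rows 1 and 2 agree on A4; apply A4→A3 and equate their A3 entries. Rows 1 and 2 agree on A3; apply A3→A2 and equate their A2 entries. Rows 1 and 2 agree on A2, A3; apply A2, A3→A1, A5 and equate their A1, A5 entries. Rows 1 and 3 agree on A2, A3; apply A2, A3→A1, A5 and equate their A1, A5 entries. Rows 1 and 3 agree on A5; apply A5→A4 and equate their A4 entries. Row 3 is now all distinguished symbols — the join is lossless.
Dependency preservation: the restricted closure of {A1, A6} across the fragments never reaches {A3, A5}, so A1, A6 → A3, A5 cannot be enforced without a join — not preserved.

lossless but not dependency-preserving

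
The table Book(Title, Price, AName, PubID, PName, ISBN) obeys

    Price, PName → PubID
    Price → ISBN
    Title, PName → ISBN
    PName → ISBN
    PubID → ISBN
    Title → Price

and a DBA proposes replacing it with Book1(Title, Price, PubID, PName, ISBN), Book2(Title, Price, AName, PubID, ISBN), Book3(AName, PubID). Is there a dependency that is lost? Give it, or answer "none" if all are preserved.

Price, PName → PubID lies within Book1.
Price → ISBN lies within Book1.
Title, PName → ISBN lies within Book1.
PName → ISBN lies within Book1.
PubID → ISBN lies within Book1.
Title → Price lies within Book1.
Every dependency is enforceable on the fragments, so the decomposition is dependency-preserving.

none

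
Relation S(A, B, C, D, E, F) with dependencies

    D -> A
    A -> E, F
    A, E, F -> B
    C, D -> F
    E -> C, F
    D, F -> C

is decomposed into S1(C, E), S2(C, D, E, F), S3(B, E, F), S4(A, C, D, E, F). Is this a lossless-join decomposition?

Chase test. Columns are A, B, C, D, E, F; row i has aⱼ where attribute j ∈ Si, else bᵢⱼ.
Initial tableau (one row per fragment):
  row 1: b11 b12 a3 b14 a5 b16
  row 2: b21 b22 a3 a4 a5 a6
  row 3: b31 a2 b33 b34 a5 a6
  row 4: a1 b42 a3 a4 a5 a6
Rows 2 and 4 agree on D; apply D→A and equate their A entries.
Rows 2 and 4 agree on A, E, F; apply A, E, F→B and equate their B entries.
Rows 1 and 2 agree on E; apply E→C, F and equate their C, F entries.
Rows 1 and 3 agree on E; apply E→C, F and equate their C, F entries.
No row becomes fully distinguished — the join is lossy.

No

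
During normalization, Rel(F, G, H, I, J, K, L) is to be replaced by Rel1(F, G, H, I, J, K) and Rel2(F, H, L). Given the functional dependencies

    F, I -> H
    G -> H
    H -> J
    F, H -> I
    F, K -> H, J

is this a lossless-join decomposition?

No

Common attributes: Rel1 ∩ Rel2 = {F, H}.
Closure of {F, H}: H → J applies, adding J; F, H → I applies, adding I. So (F, H)⁺ = {F, H, I, J}.
The closure contains neither all of Rel1 = {F, G, H, I, J, K} nor all of Rel2 = {F, H, L}, so the common attributes are not a superkey of either fragment. The join is lossy.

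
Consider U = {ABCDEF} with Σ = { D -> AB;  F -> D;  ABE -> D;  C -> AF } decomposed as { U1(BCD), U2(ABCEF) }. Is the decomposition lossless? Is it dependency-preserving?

lossless but not dependency-preserving

Lossless test: (BC)⁺ = {ABCDF}, which contains all of one fragment — lossless.
Dependency preservation: the restricted closure of {D} across the fragments never reaches {AB}, so D → AB cannot be enforced without a join — not preserved.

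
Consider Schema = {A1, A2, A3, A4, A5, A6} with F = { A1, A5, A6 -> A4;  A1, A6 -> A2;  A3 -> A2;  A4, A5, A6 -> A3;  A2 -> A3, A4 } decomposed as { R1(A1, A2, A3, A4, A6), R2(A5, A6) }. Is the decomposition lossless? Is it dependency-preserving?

Lossless test: (A6)⁺ = {A6}, which is a superkey of neither fragment — lossy.
Dependency preservation: the restricted closure of {A4, A5, A6} across the fragments never reaches {A3}, so A4, A5, A6 → A3 cannot be enforced without a join — not preserved.

lossy and not dependency-preserving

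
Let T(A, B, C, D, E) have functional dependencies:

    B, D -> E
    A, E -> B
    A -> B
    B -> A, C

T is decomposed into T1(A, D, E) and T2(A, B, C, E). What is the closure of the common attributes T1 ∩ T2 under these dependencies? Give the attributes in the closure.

T1 ∩ T2 = {A, E}.
A, E → B applies, adding B
B → A, C applies, adding C
Closure: {A, B, C, E}.

A, B, C, E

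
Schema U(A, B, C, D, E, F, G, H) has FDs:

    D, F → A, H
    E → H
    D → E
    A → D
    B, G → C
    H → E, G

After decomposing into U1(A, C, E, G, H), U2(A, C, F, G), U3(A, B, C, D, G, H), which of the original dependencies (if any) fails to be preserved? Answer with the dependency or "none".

D, F → A, H

Check D, F → A, H: no single fragment contains all of {A, D, F, H}, and the restricted closure of {D, F} across the fragments never reaches {A, H}.
E → H is preserved.
D → E is preserved.
A → D is preserved.
B, G → C is preserved.
H → E, G is preserved.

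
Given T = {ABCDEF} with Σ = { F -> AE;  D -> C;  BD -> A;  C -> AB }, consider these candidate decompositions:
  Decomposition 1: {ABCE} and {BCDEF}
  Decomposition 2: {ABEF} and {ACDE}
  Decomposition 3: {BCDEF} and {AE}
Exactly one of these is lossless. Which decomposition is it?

Decomposition 1: common = {BCE}, closure = {ABCE} → lossless.
Decomposition 2: common = {AE}, closure = {AE} → lossy.
Decomposition 3: common = {E}, closure = {E} → lossy.

Decomposition 1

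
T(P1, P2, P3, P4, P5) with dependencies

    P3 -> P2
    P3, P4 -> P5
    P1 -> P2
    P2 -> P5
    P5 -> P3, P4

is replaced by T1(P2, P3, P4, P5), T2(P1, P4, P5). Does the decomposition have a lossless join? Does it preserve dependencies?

lossless and dependency-preserving

Lossless test: (P4, P5)⁺ = {P2, P3, P4, P5}, which contains all of one fragment — lossless.
Dependency preservation: P1 → P2 is not contained in any single fragment, but the restricted closure of its left-hand side across the fragments still reaches the right-hand side; the remaining FDs each lie inside some fragment. All dependencies are preserved.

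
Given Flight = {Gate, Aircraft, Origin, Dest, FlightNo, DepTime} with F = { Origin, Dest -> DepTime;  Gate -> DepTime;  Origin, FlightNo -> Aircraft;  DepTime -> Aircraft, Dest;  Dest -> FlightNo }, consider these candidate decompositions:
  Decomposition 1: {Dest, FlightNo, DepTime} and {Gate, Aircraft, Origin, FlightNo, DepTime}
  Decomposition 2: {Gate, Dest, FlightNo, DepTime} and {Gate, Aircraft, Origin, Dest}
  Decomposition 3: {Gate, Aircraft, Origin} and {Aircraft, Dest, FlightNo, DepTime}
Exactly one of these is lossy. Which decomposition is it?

Decomposition 1: common = {FlightNo, DepTime}, closure = {Aircraft, Dest, FlightNo, DepTime} → lossless.
Decomposition 2: common = {Gate, Dest}, closure = {Gate, Aircraft, Dest, FlightNo, DepTime} → lossless.
Decomposition 3: common = {Aircraft}, closure = {Aircraft} → lossy.

Decomposition 3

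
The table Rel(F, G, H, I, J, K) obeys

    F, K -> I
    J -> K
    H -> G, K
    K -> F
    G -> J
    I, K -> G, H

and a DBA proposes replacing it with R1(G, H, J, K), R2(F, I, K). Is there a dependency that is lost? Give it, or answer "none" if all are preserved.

F, K → I lies within R2.
J → K lies within R1.
H → G, K lies within R1.
K → F lies within R2.
G → J lies within R1.
I, K → G, H: restricted closure across fragments reaches G, H.
Every dependency is enforceable on the fragments, so the decomposition is dependency-preserving.

none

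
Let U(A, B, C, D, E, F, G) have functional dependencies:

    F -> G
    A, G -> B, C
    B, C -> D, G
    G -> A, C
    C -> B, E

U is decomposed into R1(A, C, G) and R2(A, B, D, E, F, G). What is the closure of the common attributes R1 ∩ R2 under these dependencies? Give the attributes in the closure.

R1 ∩ R2 = {A, G}.
A, G → B, C applies, adding B, C
B, C → D, G applies, adding D
C → B, E applies, adding E
Closure: {A, B, C, D, E, G}.

A, B, C, D, E, G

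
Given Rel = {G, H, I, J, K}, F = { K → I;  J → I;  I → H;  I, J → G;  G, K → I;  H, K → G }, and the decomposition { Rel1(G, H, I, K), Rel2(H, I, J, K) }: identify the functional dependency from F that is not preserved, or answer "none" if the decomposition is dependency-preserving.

Check I, J → G: no single fragment contains all of {G, I, J}, and the restricted closure of {I, J} across the fragments never reaches {G}.
K → I is preserved.
J → I is preserved.
I → H is preserved.
G, K → I is preserved.
H, K → G is preserved.

I, J → G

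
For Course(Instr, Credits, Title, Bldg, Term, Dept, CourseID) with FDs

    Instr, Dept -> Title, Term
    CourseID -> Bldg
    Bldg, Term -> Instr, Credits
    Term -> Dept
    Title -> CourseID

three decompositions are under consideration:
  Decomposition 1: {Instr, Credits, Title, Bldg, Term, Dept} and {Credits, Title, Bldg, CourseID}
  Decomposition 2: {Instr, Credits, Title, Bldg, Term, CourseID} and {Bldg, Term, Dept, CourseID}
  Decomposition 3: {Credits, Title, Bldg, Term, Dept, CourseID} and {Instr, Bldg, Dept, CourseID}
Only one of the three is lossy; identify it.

Decomposition 1: common = {Credits, Title, Bldg}, closure = {Credits, Title, Bldg, CourseID} → lossless.
Decomposition 2: common = {Bldg, Term, CourseID}, closure = {Instr, Credits, Title, Bldg, Term, Dept, CourseID} → lossless.
Decomposition 3: common = {Bldg, Dept, CourseID}, closure = {Bldg, Dept, CourseID} → lossy.

Decomposition 3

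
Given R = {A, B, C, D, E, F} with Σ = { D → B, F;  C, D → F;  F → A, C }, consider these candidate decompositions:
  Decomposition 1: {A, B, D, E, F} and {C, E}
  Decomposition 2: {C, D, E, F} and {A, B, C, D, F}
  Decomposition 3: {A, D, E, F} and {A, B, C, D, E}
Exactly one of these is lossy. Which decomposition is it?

Decomposition 1: common = {E}, closure = {E} → lossy.
Decomposition 2: common = {C, D, F}, closure = {A, B, C, D, F} → lossless.
Decomposition 3: common = {A, D, E}, closure = {A, B, C, D, E, F} → lossless.

Decomposition 1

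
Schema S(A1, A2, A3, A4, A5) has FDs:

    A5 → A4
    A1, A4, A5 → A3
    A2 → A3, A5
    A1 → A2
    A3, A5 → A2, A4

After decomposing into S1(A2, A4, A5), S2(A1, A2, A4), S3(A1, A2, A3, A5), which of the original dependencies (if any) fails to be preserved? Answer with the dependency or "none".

A5 → A4 lies within S1.
A1, A4, A5 → A3: restricted closure across fragments reaches A3.
A2 → A3, A5 lies within S3.
A1 → A2 lies within S2.
A3, A5 → A2, A4: restricted closure across fragments reaches A2, A4.
Every dependency is enforceable on the fragments, so the decomposition is dependency-preserving.

none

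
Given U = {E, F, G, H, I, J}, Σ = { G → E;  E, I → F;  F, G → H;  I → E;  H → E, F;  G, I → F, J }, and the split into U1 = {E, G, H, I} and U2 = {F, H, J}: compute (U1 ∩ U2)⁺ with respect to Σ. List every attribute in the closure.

U1 ∩ U2 = {H}.
H → E, F applies, adding E, F
Closure: {E, F, H}.

E, F, H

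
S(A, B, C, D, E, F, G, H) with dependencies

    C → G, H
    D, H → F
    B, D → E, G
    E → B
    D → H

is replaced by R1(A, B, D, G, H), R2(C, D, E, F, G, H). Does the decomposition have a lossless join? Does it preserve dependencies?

Lossless test: (D, G, H)⁺ = {D, F, G, H}, which is a superkey of neither fragment — lossy.
Dependency preservation: the restricted closure of {B, D} across the fragments never reaches {E, G}, so B, D → E, G cannot be enforced without a join — not preserved.

lossy and not dependency-preserving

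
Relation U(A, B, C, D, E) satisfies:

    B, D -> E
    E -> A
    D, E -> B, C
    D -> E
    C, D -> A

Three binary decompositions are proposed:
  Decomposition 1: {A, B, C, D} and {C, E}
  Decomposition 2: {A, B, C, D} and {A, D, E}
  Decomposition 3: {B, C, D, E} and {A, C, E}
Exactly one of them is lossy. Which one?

Decomposition 1

Decomposition 1: common = {C}, closure = {C} → lossy.
Decomposition 2: common = {A, D}, closure = {A, B, C, D, E} → lossless.
Decomposition 3: common = {C, E}, closure = {A, C, E} → lossless.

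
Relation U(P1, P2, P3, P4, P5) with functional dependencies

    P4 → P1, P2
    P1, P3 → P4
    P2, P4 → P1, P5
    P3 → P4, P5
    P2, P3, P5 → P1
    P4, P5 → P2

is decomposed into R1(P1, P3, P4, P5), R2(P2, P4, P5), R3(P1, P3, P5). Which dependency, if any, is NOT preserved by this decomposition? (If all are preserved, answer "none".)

none

P4 → P1, P2: restricted closure across fragments reaches P1, P2.
P1, P3 → P4 lies within R1.
P2, P4 → P1, P5: restricted closure across fragments reaches P1, P5.
P3 → P4, P5 lies within R1.
P2, P3, P5 → P1: restricted closure across fragments reaches P1.
P4, P5 → P2 lies within R2.
Every dependency is enforceable on the fragments, so the decomposition is dependency-preserving.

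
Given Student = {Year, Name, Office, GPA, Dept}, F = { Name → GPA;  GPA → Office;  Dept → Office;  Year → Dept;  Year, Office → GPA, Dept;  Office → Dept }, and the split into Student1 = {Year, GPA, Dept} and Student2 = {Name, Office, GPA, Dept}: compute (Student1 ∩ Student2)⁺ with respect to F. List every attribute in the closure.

Student1 ∩ Student2 = {GPA, Dept}.
GPA → Office applies, adding Office
Closure: {Office, GPA, Dept}.

Office, GPA, Dept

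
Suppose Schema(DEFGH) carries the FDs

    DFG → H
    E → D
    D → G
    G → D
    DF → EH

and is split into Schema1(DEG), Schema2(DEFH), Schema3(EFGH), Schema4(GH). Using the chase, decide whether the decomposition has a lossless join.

Yes

Chase test. Columns are DEFGH; row i has aⱼ where attribute j ∈ Schemai, else bᵢⱼ.
Initial tableau (one row per fragment):
  row 1: a1 a2 b13 a4 b15
  row 2: a1 a2 a3 b24 a5
  row 3: b31 a2 a3 a4 a5
  row 4: b41 b42 b43 a4 a5
Rows 1 and 3 agree on E; apply E→D and equate their D entries.
Rows 1 and 2 agree on D; apply D→G and equate their G entries.
Rows 1 and 4 agree on G; apply G→D and equate their D entries.
Row 2 is now all distinguished symbols — the join is lossless.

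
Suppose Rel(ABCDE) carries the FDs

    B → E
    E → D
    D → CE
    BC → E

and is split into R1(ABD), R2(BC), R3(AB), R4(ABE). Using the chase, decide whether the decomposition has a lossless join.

Chase test. Columns are ABCDE; row i has aⱼ where attribute j ∈ Ri, else bᵢⱼ.
Initial tableau (one row per fragment):
  row 1: a1 a2 b13 a4 b15
  row 2: b21 a2 a3 b24 b25
  row 3: a1 a2 b33 b34 b35
  row 4: a1 a2 b43 b44 a5
Rows 1 and 2 agree on B; apply B→E and equate their E entries.
Rows 1 and 3 agree on B; apply B→E and equate their E entries.
Rows 1 and 4 agree on B; apply B→E and equate their E entries.
Rows 1 and 2 agree on E; apply E→D and equate their D entries.
Rows 1 and 3 agree on E; apply E→D and equate their D entries.
Rows 1 and 4 agree on E; apply E→D and equate their D entries.
Rows 1 and 2 agree on D; apply D→CE and equate their CE entries.
Rows 1 and 3 agree on D; apply D→CE and equate their CE entries.
Rows 1 and 4 agree on D; apply D→CE and equate their CE entries.
Row 1 is now all distinguished symbols — the join is lossless.

Yes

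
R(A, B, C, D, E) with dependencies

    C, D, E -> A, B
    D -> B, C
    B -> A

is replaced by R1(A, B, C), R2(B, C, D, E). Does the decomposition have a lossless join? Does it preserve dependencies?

Lossless test: (B, C)⁺ = {A, B, C}, which contains all of one fragment — lossless.
Dependency preservation: C, D, E → A, B is not contained in any single fragment, but the restricted closure of its left-hand side across the fragments still reaches the right-hand side; the remaining FDs each lie inside some fragment. All dependencies are preserved.

lossless and dependency-preserving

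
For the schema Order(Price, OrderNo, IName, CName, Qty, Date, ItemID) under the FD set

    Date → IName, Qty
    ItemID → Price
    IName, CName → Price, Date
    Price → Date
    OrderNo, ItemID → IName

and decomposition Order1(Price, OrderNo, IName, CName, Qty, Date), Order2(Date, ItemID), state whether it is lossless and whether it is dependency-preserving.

Lossless test: (Date)⁺ = {IName, Qty, Date}, which is a superkey of neither fragment — lossy.
Dependency preservation: the restricted closure of {ItemID} across the fragments never reaches {Price}, so ItemID → Price cannot be enforced without a join — not preserved.

lossy and not dependency-preserving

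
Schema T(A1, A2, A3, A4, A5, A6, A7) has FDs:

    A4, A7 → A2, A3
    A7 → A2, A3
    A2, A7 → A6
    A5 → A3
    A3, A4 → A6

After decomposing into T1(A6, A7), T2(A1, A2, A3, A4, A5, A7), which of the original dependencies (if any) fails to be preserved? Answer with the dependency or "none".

Check A3, A4 → A6: no single fragment contains all of {A3, A4, A6}, and the restricted closure of {A3, A4} across the fragments never reaches {A6}.
A4, A7 → A2, A3 is preserved.
A7 → A2, A3 is preserved.
A2, A7 → A6 is preserved.
A5 → A3 is preserved.

A3, A4 → A6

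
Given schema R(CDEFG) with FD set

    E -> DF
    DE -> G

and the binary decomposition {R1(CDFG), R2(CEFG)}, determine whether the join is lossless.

No

Common attributes: R1 ∩ R2 = {CFG}.
No dependency enlarges {CFG}, so (CFG)⁺ = {CFG}.
The closure contains neither all of R1 = {CDFG} nor all of R2 = {CEFG}, so the common attributes are not a superkey of either fragment. The join is lossy.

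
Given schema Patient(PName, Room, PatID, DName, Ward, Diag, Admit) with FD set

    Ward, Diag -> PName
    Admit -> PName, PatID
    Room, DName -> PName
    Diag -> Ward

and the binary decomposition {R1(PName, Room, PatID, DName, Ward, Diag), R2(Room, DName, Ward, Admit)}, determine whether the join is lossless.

No

Common attributes: R1 ∩ R2 = {Room, DName, Ward}.
Closure of {Room, DName, Ward}: Room, DName → PName applies, adding PName. So (Room, DName, Ward)⁺ = {PName, Room, DName, Ward}.
The closure contains neither all of R1 = {PName, Room, PatID, DName, Ward, Diag} nor all of R2 = {Room, DName, Ward, Admit}, so the common attributes are not a superkey of either fragment. The join is lossy.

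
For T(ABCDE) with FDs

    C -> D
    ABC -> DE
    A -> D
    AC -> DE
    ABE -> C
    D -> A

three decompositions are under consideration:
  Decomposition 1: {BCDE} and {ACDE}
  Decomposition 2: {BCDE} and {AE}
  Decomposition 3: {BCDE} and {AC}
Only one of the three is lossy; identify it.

Decomposition 2

Decomposition 1: common = {CDE}, closure = {ACDE} → lossless.
Decomposition 2: common = {E}, closure = {E} → lossy.
Decomposition 3: common = {C}, closure = {ACDE} → lossless.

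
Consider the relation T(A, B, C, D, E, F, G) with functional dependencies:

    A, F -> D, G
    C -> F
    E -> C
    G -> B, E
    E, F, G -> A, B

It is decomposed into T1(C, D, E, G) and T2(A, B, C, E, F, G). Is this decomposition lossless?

Common attributes: T1 ∩ T2 = {C, E, G}.
Closure of {C, E, G}: C → F applies, adding F; G → B, E applies, adding B; E, F, G → A, B applies, adding A; A, F → D, G applies, adding D. So (C, E, G)⁺ = {A, B, C, D, E, F, G}.
This closure contains every attribute of T1, so T1 ∩ T2 → T1. The join is lossless.

Yes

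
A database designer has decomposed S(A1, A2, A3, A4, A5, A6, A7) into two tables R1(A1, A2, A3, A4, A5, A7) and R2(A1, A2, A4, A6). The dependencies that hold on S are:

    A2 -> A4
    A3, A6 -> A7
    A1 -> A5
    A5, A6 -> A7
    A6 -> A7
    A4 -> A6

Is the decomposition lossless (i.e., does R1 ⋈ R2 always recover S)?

Common attributes: R1 ∩ R2 = {A1, A2, A4}.
Closure of {A1, A2, A4}: A1 → A5 applies, adding A5; A4 → A6 applies, adding A6; A5, A6 → A7 applies, adding A7. So (A1, A2, A4)⁺ = {A1, A2, A4, A5, A6, A7}.
This closure contains every attribute of R2, so R1 ∩ R2 → R2. The join is lossless.

Yes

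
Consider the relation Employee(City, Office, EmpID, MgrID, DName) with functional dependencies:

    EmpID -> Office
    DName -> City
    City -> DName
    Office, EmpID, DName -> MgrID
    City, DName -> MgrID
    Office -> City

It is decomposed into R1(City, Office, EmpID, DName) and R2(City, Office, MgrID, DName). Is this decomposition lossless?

Yes

Common attributes: R1 ∩ R2 = {City, Office, DName}.
Closure of {City, Office, DName}: City, DName → MgrID applies, adding MgrID. So (City, Office, DName)⁺ = {City, Office, MgrID, DName}.
This closure contains every attribute of R2, so R1 ∩ R2 → R2. The join is lossless.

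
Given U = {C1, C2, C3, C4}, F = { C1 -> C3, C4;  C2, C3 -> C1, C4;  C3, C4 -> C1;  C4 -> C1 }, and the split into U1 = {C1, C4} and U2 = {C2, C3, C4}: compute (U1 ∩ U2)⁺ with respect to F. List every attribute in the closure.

C1, C3, C4

U1 ∩ U2 = {C4}.
C4 → C1 applies, adding C1
C1 → C3, C4 applies, adding C3
Closure: {C1, C3, C4}.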